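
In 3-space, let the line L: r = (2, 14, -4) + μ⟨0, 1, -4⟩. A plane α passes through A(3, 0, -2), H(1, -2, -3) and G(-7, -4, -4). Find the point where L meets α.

(2, 12, 4)

AH = (-2, -2, -1), AG = (-10, -4, -2); a normal to α is AH × AG = (0, 6, -12).
Using A: α has equation 6y - 12z = 24.
Substitute r = (2, 14, -4) + t(0, 1, -4) into the plane: 132 + 54t = 24, so t = -2.
Intersection: (2, 14, -4) + (-2)·(0, 1, -4) = (2, 12, 4).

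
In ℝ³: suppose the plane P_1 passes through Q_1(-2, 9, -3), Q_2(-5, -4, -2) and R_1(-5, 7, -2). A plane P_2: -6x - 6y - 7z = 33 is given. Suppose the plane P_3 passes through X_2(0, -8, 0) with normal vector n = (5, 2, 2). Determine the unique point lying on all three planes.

Q_1Q_2 = (-3, -13, 1), Q_1R_1 = (-3, -2, 1); a normal to P_1 is Q_1Q_2 × Q_1R_1 = (-11, 0, -33).
Using Q_1: P_1 has equation -11x - 33z = 121.
P_3: n·r = n·X_2 gives 5x + 2y + 2z = -16.
Solving the 3×3 linear system -11x - 33z = 121, -6x - 6y - 7z = 33, 5x + 2y + 2z = -16 (e.g. by elimination or Cramer's rule, determinant = -616) gives (-2, 0, -3).

(-2, 0, -3)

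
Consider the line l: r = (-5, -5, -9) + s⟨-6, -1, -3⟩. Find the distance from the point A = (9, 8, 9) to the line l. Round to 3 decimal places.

13.904

Taking (-5, -5, -9) on l with direction v = (-6, -1, -3): w = A − (-5, -5, -9) = (14, 13, 18), and w × v = (-21, -66, 64).
Distance = |w × v| / |v| = √8893 / √46 ≈ 13.904.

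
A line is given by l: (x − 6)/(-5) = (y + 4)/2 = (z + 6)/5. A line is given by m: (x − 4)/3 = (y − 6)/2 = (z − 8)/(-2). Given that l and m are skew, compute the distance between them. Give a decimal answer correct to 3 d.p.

6.685

l has direction (-5, 2, 5) through (6, -4, -6).
m has direction (3, 2, -2) through (4, 6, 8).
Common perpendicular direction n = (-5, 2, 5) × (3, 2, -2) = (-14, 5, -16).
With w = (4, 6, 8) − (6, -4, -6) = (-2, 10, 14), w · n = -146.
Distance = |w · n| / |n| = |-146| / √477 ≈ 6.685.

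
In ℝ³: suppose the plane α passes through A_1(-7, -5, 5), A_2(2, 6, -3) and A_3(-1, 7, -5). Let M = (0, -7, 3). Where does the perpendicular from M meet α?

(-1, -4, 6)

A_1A_2 = (9, 11, -8), A_1A_3 = (6, 12, -10); a normal to α is A_1A_2 × A_1A_3 = (-14, 42, 42).
Using A_1: α has equation -14x + 42y + 42z = 98.
Foot = M − λn with λ = (n·M − d)/|n|² = (-168 − 98)/3724 = -1/14.
Foot = (0, -7, 3) − (-1/14)·(-14, 42, 42) = (-1, -4, 6).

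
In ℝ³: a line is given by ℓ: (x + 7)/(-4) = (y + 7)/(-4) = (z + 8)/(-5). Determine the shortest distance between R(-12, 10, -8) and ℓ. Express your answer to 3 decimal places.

ℓ has direction (-4, -4, -5) through (-7, -7, -8).
Taking (-7, -7, -8) on ℓ with direction v = (-4, -4, -5): w = R − (-7, -7, -8) = (-5, 17, 0), and w × v = (-85, -25, 88).
Distance = |w × v| / |v| = √15594 / √57 ≈ 16.540.

16.540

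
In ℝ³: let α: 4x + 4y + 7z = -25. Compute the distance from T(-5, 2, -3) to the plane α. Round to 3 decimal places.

0.889

n·T − d = (4)·(-5) + (4)·(2) + (7)·(-3) − (-25) = -8; |n| = √81.
Distance = |-8| / √81 = 8/√81 ≈ 0.889.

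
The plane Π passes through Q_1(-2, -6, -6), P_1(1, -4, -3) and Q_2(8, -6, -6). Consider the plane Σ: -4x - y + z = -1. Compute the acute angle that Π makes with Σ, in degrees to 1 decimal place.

70.9

Q_1P_1 = (3, 2, 3), Q_1Q_2 = (10, 0, 0); a normal to Π is Q_1P_1 × Q_1Q_2 = (0, 30, -20).
Using Q_1: Π has equation 30y - 20z = -60.
cos θ = |n₁·n₂| / (|n₁||n₂|) = |-50| / (√1300 · √18).
θ = arccos(0.32686) ≈ 70.9°.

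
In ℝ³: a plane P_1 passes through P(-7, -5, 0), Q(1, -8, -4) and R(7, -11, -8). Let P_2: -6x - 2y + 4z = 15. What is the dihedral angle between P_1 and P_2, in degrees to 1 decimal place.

57.7

PQ = (8, -3, -4), PR = (14, -6, -8); a normal to P_1 is PQ × PR = (0, 8, -6).
Using P: P_1 has equation 8y - 6z = -40.
cos θ = |n₁·n₂| / (|n₁||n₂|) = |-40| / (√100 · √56).
θ = arccos(0.53452) ≈ 57.7°.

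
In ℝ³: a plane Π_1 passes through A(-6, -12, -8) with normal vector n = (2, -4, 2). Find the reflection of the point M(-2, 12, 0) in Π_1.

(10, -12, 12)

Π_1: n·r = n·A gives 2x - 4y + 2z = 20.
λ = (n·M − d)/|n|² = (-52 − 20)/24 = -3.
Reflection = M − 2λn = (-2, 12, 0) − (-6)·(2, -4, 2) = (10, -12, 12).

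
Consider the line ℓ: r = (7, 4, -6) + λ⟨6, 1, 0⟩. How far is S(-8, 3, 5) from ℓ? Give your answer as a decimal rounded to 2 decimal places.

Taking (7, 4, -6) on ℓ with direction v = (6, 1, 0): w = S − (7, 4, -6) = (-15, -1, 11), and w × v = (-11, 66, -9).
Distance = |w × v| / |v| = √4558 / √37 ≈ 11.10.

11.10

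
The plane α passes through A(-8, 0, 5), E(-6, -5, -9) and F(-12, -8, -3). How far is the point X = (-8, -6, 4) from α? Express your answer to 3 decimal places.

3.667

AE = (2, -5, -14), AF = (-4, -8, -8); a normal to α is AE × AF = (-72, 72, -36).
Using A: α has equation -72x + 72y - 36z = 396.
n·X − d = (-72)·(-8) + (72)·(-6) + (-36)·(4) − 396 = -396; |n| = √11664.
Distance = |-396| / √11664 = 396/√11664 ≈ 3.667.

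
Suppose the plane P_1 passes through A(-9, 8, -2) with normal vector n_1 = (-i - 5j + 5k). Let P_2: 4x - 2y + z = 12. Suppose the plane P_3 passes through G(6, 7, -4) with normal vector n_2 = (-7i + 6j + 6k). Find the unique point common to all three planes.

P_1: n_1·r = n_1·A gives -x - 5y + 5z = -41.
P_3: n_2·r = n_2·G gives -7x + 6y + 6z = -24.
Solving the 3×3 linear system -x - 5y + 5z = -41, 4x - 2y + z = 12, -7x + 6y + 6z = -24 (e.g. by elimination or Cramer's rule, determinant = 223) gives (6, 5, -2).

(6, 5, -2)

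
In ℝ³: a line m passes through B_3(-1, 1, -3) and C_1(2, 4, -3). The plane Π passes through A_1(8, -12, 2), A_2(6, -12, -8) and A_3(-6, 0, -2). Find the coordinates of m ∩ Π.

A direction vector for m is C_1 − B_3 = (3, 3, 0).
A_1A_2 = (-2, 0, -10), A_1A_3 = (-14, 12, -4); a normal to Π is A_1A_2 × A_1A_3 = (120, 132, -24).
Using A_1: Π has equation 120x + 132y - 24z = -672.
Substitute r = (-1, 1, -3) + t(3, 3, 0) into the plane: 84 + 756t = -672, so t = -1.
Intersection: (-1, 1, -3) + (-1)·(3, 3, 0) = (-4, -2, -3).

(-4, -2, -3)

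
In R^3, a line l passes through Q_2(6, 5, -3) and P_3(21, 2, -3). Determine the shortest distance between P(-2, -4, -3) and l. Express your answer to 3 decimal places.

A direction vector for l is P_3 − Q_2 = (15, -3, 0).
Taking (6, 5, -3) on l with direction v = (15, -3, 0): w = P − (6, 5, -3) = (-8, -9, 0), and w × v = (0, 0, 159).
Distance = |w × v| / |v| = √25281 / √234 ≈ 10.394.

10.394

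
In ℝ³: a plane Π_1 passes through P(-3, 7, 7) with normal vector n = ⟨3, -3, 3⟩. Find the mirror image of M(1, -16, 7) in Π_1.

(-17, 2, -11)

Π_1: n·r = n·P gives 3x - 3y + 3z = -9.
λ = (n·M − d)/|n|² = (72 − (-9))/27 = 3.
Reflection = M − 2λn = (1, -16, 7) − 6·(3, -3, 3) = (-17, 2, -11).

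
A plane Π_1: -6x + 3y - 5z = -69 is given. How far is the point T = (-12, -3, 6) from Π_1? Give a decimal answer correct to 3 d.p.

n·T − d = (-6)·(-12) + (3)·(-3) + (-5)·(6) − (-69) = 102; |n| = √70.
Distance = |102| / √70 = 102/√70 ≈ 12.191.

12.191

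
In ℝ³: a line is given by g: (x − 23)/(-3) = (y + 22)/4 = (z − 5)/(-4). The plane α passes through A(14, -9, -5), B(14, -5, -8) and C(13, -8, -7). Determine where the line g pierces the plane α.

g has direction (-3, 4, -4) through (23, -22, 5).
AB = (0, 4, -3), AC = (-1, 1, -2); a normal to α is AB × AC = (-5, 3, 4).
Using A: α has equation -5x + 3y + 4z = -117.
Substitute r = (23, -22, 5) + t(-3, 4, -4) into the plane: -161 + 11t = -117, so t = 4.
Intersection: (23, -22, 5) + 4·(-3, 4, -4) = (11, -6, -11).

(11, -6, -11)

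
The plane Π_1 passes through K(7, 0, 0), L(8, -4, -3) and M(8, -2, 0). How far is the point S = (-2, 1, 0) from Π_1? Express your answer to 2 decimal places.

KL = (1, -4, -3), KM = (1, -2, 0); a normal to Π_1 is KL × KM = (-6, -3, 2).
Using K: Π_1 has equation -6x - 3y + 2z = -42.
n·S − d = (-6)·(-2) + (-3)·(1) + (2)·(0) − (-42) = 51; |n| = √49.
Distance = |51| / √49 = 51/√49 ≈ 7.29.

7.29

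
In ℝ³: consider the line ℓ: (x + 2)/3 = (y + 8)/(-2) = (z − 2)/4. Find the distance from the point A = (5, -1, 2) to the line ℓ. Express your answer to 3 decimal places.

ℓ has direction (3, -2, 4) through (-2, -8, 2).
Taking (-2, -8, 2) on ℓ with direction v = (3, -2, 4): w = A − (-2, -8, 2) = (7, 7, 0), and w × v = (28, -28, -35).
Distance = |w × v| / |v| = √2793 / √29 ≈ 9.814.

9.814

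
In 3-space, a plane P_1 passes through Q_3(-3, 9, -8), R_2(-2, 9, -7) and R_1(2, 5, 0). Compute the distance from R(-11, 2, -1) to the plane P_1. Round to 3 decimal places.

Q_3R_2 = (1, 0, 1), Q_3R_1 = (5, -4, 8); a normal to P_1 is Q_3R_2 × Q_3R_1 = (4, -3, -4).
Using Q_3: P_1 has equation 4x - 3y - 4z = -7.
n·R − d = (4)·(-11) + (-3)·(2) + (-4)·(-1) − (-7) = -39; |n| = √41.
Distance = |-39| / √41 = 39/√41 ≈ 6.091.

6.091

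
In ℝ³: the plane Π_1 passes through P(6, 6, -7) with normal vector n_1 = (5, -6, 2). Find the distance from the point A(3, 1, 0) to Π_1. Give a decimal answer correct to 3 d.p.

3.597

Π_1: n_1·r = n_1·P gives 5x - 6y + 2z = -20.
n·A − d = (5)·(3) + (-6)·(1) + (2)·(0) − (-20) = 29; |n| = √65.
Distance = |29| / √65 = 29/√65 ≈ 3.597.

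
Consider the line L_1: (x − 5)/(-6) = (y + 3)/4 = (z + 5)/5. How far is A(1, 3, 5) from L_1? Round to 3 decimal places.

L_1 has direction (-6, 4, 5) through (5, -3, -5).
Taking (5, -3, -5) on L_1 with direction v = (-6, 4, 5): w = A − (5, -3, -5) = (-4, 6, 10), and w × v = (-10, -40, 20).
Distance = |w × v| / |v| = √2100 / √77 ≈ 5.222.

5.222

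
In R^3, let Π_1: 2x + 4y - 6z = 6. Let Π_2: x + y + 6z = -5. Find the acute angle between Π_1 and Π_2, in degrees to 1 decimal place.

49.4

cos θ = |n₁·n₂| / (|n₁||n₂|) = |-30| / (√56 · √38).
θ = arccos(0.65033) ≈ 49.4°.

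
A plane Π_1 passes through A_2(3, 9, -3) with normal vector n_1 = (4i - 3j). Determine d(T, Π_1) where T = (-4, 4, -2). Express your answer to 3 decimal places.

Π_1: n_1·r = n_1·A_2 gives 4x - 3y = -15.
n·T − d = (4)·(-4) + (-3)·(4) + (0)·(-2) − (-15) = -13; |n| = √25.
Distance = |-13| / √25 = 13/√25 ≈ 2.600.

2.600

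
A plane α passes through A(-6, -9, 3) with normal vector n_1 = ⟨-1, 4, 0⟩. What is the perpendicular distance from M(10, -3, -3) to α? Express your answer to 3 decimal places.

1.940

α: n_1·r = n_1·A gives -x + 4y = -30.
n·M − d = (-1)·(10) + (4)·(-3) + (0)·(-3) − (-30) = 8; |n| = √17.
Distance = |8| / √17 = 8/√17 ≈ 1.940.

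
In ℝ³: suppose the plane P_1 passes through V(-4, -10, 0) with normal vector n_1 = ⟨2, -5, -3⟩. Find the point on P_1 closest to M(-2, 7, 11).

(4, -8, 2)

P_1: n_1·r = n_1·V gives 2x - 5y - 3z = 42.
Foot = M − λn with λ = (n·M − d)/|n|² = (-72 − 42)/38 = -3.
Foot = (-2, 7, 11) − (-3)·(2, -5, -3) = (4, -8, 2).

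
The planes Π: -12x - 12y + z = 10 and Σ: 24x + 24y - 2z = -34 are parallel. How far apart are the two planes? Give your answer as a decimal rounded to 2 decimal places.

0.41

Rescale Σ by 1/(-2): -12x - 12y + z = 17. Then distance = |10 − 17| / √289 ≈ 0.41.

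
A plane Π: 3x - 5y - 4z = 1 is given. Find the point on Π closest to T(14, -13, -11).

(5, 2, 1)

Foot = T − λn with λ = (n·T − d)/|n|² = (151 − 1)/50 = 3.
Foot = (14, -13, -11) − 3·(3, -5, -4) = (5, 2, 1).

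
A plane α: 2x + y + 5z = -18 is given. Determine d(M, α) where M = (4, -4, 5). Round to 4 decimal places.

n·M − d = (2)·(4) + (1)·(-4) + (5)·(5) − (-18) = 47; |n| = √30.
Distance = |47| / √30 = 47/√30 ≈ 8.5810.

8.5810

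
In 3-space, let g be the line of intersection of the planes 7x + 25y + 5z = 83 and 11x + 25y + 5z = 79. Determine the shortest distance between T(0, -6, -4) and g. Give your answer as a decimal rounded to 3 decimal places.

Direction of g: (7, 25, 5) × (11, 25, 5) = (0, 20, -100).
A point on g: solving the two plane equations with y = 3 gives (-1, 3, 3).
Taking (-1, 3, 3) on g with direction v = (0, 20, -100): w = T − (-1, 3, 3) = (1, -9, -7), and w × v = (1040, 100, 20).
Distance = |w × v| / |v| = √1092000 / √10400 ≈ 10.247.

10.247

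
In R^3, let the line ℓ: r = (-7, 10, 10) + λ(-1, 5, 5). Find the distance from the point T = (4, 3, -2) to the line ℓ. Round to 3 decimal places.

Taking (-7, 10, 10) on ℓ with direction v = (-1, 5, 5): w = T − (-7, 10, 10) = (11, -7, -12), and w × v = (25, -43, 48).
Distance = |w × v| / |v| = √4778 / √51 ≈ 9.679.

9.679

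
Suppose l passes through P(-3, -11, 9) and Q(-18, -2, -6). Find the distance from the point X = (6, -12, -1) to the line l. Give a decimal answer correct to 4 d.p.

A direction vector for l is Q − P = (-15, 9, -15).
Taking (-3, -11, 9) on l with direction v = (-15, 9, -15): w = X − (-3, -11, 9) = (9, -1, -10), and w × v = (105, 285, 66).
Distance = |w × v| / |v| = √96606 / √531 ≈ 13.4882.

13.4882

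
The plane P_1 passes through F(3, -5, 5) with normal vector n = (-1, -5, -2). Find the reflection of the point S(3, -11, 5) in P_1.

(5, -1, 9)

P_1: n·r = n·F gives -x - 5y - 2z = 12.
λ = (n·S − d)/|n|² = (42 − 12)/30 = 1.
Reflection = S − 2λn = (3, -11, 5) − 2·(-1, -5, -2) = (5, -1, 9).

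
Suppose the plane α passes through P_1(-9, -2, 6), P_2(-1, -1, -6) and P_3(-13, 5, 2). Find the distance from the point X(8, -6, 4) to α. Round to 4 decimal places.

7.1840

P_1P_2 = (8, 1, -12), P_1P_3 = (-4, 7, -4); a normal to α is P_1P_2 × P_1P_3 = (80, 80, 60).
Using P_1: α has equation 80x + 80y + 60z = -520.
n·X − d = (80)·(8) + (80)·(-6) + (60)·(4) − (-520) = 920; |n| = √16400.
Distance = |920| / √16400 = 920/√16400 ≈ 7.1840.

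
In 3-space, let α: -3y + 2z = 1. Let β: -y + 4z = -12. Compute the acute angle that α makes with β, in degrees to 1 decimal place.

cos θ = |n₁·n₂| / (|n₁||n₂|) = |11| / (√13 · √17).
θ = arccos(0.73994) ≈ 42.3°.

42.3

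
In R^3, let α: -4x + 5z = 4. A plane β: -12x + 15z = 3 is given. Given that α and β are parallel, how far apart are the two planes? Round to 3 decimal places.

Rescale β by 1/3: -4x + 5z = 1. Then distance = |4 − 1| / √41 ≈ 0.469.

0.469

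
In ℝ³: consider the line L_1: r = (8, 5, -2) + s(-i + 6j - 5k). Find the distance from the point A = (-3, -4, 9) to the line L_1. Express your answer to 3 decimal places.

Taking (8, 5, -2) on L_1 with direction v = (-1, 6, -5): w = A − (8, 5, -2) = (-11, -9, 11), and w × v = (-21, -66, -75).
Distance = |w × v| / |v| = √10422 / √62 ≈ 12.965.

12.965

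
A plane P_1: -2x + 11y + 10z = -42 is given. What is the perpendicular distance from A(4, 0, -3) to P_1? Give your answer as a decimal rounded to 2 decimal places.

0.27

n·A − d = (-2)·(4) + (11)·(0) + (10)·(-3) − (-42) = 4; |n| = √225.
Distance = |4| / √225 = 4/√225 ≈ 0.27.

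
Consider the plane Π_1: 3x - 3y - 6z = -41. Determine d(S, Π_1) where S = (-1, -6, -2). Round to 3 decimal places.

9.254

n·S − d = (3)·(-1) + (-3)·(-6) + (-6)·(-2) − (-41) = 68; |n| = √54.
Distance = |68| / √54 = 68/√54 ≈ 9.254.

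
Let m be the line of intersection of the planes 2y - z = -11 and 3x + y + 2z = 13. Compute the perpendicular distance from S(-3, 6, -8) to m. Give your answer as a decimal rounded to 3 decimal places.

16.289

Direction of m: (0, 2, -1) × (3, 1, 2) = (5, -3, -6).
A point on m: solving the two plane equations with x = 7 gives (7, -6, -1).
Taking (7, -6, -1) on m with direction v = (5, -3, -6): w = S − (7, -6, -1) = (-10, 12, -7), and w × v = (-93, -95, -30).
Distance = |w × v| / |v| = √18574 / √70 ≈ 16.289.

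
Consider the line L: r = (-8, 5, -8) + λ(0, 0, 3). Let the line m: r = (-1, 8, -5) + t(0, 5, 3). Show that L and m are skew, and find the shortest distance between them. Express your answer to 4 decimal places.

Common perpendicular direction n = (0, 0, 3) × (0, 5, 3) = (-15, 0, 0).
With w = (-1, 8, -5) − (-8, 5, -8) = (7, 3, 3), w · n = -105.
Since n ≠ 0 the lines are not parallel, and w · n = -105 ≠ 0 so they do not intersect; hence they are skew.
Distance = |w · n| / |n| = |-105| / √225 ≈ 7.0000.

7.0000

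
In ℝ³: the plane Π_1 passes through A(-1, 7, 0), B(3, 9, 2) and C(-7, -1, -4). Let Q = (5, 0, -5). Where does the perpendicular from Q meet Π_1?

(3, -1, 0)

AB = (4, 2, 2), AC = (-6, -8, -4); a normal to Π_1 is AB × AC = (8, 4, -20).
Using A: Π_1 has equation 8x + 4y - 20z = 20.
Foot = Q − λn with λ = (n·Q − d)/|n|² = (140 − 20)/480 = 1/4.
Foot = (5, 0, -5) − (1/4)·(8, 4, -20) = (3, -1, 0).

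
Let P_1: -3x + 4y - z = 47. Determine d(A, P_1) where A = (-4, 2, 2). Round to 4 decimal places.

5.6874

n·A − d = (-3)·(-4) + (4)·(2) + (-1)·(2) − 47 = -29; |n| = √26.
Distance = |-29| / √26 = 29/√26 ≈ 5.6874.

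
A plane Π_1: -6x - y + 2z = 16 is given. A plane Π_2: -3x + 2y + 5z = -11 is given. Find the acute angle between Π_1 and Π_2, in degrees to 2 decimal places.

48.80

cos θ = |n₁·n₂| / (|n₁||n₂|) = |26| / (√41 · √38).
θ = arccos(0.65870) ≈ 48.80°.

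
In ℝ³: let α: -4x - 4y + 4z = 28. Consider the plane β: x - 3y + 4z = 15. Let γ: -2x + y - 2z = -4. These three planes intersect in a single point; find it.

(-3, 2, 6)

Solving the 3×3 linear system -4x - 4y + 4z = 28, x - 3y + 4z = 15, -2x + y - 2z = -4 (e.g. by elimination or Cramer's rule, determinant = -4) gives (-3, 2, 6).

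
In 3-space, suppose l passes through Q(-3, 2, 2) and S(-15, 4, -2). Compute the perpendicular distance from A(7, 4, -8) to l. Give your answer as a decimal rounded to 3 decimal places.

12.992

A direction vector for l is S − Q = (-12, 2, -4).
Taking (-3, 2, 2) on l with direction v = (-12, 2, -4): w = A − (-3, 2, 2) = (10, 2, -10), and w × v = (12, 160, 44).
Distance = |w × v| / |v| = √27680 / √164 ≈ 12.992.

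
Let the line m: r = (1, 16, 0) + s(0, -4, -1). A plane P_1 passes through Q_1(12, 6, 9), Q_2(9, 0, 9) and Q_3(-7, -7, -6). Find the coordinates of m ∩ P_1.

(1, 4, -3)

Q_1Q_2 = (-3, -6, 0), Q_1Q_3 = (-19, -13, -15); a normal to P_1 is Q_1Q_2 × Q_1Q_3 = (90, -45, -75).
Using Q_1: P_1 has equation 90x - 45y - 75z = 135.
Substitute r = (1, 16, 0) + t(0, -4, -1) into the plane: -630 + 255t = 135, so t = 3.
Intersection: (1, 16, 0) + 3·(0, -4, -1) = (1, 4, -3).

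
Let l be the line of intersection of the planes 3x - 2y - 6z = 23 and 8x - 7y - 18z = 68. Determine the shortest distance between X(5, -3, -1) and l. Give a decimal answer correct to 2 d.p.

0.87

Direction of l: (3, -2, -6) × (8, -7, -18) = (-6, 6, -5).
A point on l: solving the two plane equations with x = -1 gives (-1, 2, -5).
Taking (-1, 2, -5) on l with direction v = (-6, 6, -5): w = X − (-1, 2, -5) = (6, -5, 4), and w × v = (1, 6, 6).
Distance = |w × v| / |v| = √73 / √97 ≈ 0.87.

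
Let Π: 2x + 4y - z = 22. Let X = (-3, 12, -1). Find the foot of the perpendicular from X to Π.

(-5, 8, 0)

Foot = X − λn with λ = (n·X − d)/|n|² = (43 − 22)/21 = 1.
Foot = (-3, 12, -1) − 1·(2, 4, -1) = (-5, 8, 0).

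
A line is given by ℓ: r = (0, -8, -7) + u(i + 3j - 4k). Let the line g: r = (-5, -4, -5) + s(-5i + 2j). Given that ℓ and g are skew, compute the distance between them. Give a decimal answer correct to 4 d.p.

Common perpendicular direction n = (1, 3, -4) × (-5, 2, 0) = (8, 20, 17).
With w = (-5, -4, -5) − (0, -8, -7) = (-5, 4, 2), w · n = 74.
Distance = |w · n| / |n| = |74| / √753 ≈ 2.6967.

2.6967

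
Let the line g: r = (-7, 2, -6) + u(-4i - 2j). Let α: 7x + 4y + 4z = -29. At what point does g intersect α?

(-3, 4, -6)

Substitute r = (-7, 2, -6) + t(-4, -2, 0) into the plane: -65 + (-36)t = -29, so t = -1.
Intersection: (-7, 2, -6) + (-1)·(-4, -2, 0) = (-3, 4, -6).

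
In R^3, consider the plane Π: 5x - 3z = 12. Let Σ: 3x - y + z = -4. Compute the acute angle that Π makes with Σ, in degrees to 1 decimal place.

cos θ = |n₁·n₂| / (|n₁||n₂|) = |12| / (√34 · √11).
θ = arccos(0.62051) ≈ 51.6°.

51.6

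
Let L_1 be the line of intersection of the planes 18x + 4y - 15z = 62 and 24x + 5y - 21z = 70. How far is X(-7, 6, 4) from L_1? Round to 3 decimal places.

Direction of L_1: (18, 4, -15) × (24, 5, -21) = (-9, 18, -6).
A point on L_1: solving the two plane equations with x = 10 gives (10, 8, 10).
Taking (10, 8, 10) on L_1 with direction v = (-9, 18, -6): w = X − (10, 8, 10) = (-17, -2, -6), and w × v = (120, -48, -324).
Distance = |w × v| / |v| = √121680 / √441 ≈ 16.611.

16.611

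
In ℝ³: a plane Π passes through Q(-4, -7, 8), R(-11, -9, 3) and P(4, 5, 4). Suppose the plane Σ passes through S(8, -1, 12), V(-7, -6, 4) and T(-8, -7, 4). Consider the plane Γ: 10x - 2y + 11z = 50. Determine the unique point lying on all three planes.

(1, 2, 4)

QR = (-7, -2, -5), QP = (8, 12, -4); a normal to Π is QR × QP = (68, -68, -68).
Using Q: Π has equation 68x - 68y - 68z = -340.
SV = (-15, -5, -8), ST = (-16, -6, -8); a normal to Σ is SV × ST = (-8, 8, 10).
Using S: Σ has equation -8x + 8y + 10z = 48.
Solving the 3×3 linear system 68x - 68y - 68z = -340, -8x + 8y + 10z = 48, 10x - 2y + 11z = 50 (e.g. by elimination or Cramer's rule, determinant = -1088) gives (1, 2, 4).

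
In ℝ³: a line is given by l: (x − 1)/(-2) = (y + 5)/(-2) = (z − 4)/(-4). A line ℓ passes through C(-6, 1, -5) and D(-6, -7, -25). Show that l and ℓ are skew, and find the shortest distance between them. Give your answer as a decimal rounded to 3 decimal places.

l has direction (-2, -2, -4) through (1, -5, 4).
A direction vector for ℓ is D − C = (0, -8, -20).
Common perpendicular direction n = (-2, -2, -4) × (0, -8, -20) = (8, -40, 16).
With w = (-6, 1, -5) − (1, -5, 4) = (-7, 6, -9), w · n = -440.
Since n ≠ 0 the lines are not parallel, and w · n = -440 ≠ 0 so they do not intersect; hence they are skew.
Distance = |w · n| / |n| = |-440| / √1920 ≈ 10.042.

10.042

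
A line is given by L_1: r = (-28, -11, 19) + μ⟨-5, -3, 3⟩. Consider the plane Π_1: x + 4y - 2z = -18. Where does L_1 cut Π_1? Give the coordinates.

Substitute r = (-28, -11, 19) + t(-5, -3, 3) into the plane: -110 + (-23)t = -18, so t = -4.
Intersection: (-28, -11, 19) + (-4)·(-5, -3, 3) = (-8, 1, 7).

(-8, 1, 7)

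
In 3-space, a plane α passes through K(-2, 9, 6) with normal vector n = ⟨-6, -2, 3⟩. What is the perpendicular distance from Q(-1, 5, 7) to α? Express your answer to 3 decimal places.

0.714

α: n·r = n·K gives -6x - 2y + 3z = 12.
n·Q − d = (-6)·(-1) + (-2)·(5) + (3)·(7) − 12 = 5; |n| = √49.
Distance = |5| / √49 = 5/√49 ≈ 0.714.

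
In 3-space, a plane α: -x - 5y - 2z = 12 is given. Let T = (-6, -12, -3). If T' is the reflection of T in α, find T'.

(-2, 8, 5)

λ = (n·T − d)/|n|² = (72 − 12)/30 = 2.
Reflection = T − 2λn = (-6, -12, -3) − 4·(-1, -5, -2) = (-2, 8, 5).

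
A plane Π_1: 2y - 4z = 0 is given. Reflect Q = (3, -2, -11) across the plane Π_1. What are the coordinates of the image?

λ = (n·Q − d)/|n|² = (40 − 0)/20 = 2.
Reflection = Q − 2λn = (3, -2, -11) − 4·(0, 2, -4) = (3, -10, 5).

(3, -10, 5)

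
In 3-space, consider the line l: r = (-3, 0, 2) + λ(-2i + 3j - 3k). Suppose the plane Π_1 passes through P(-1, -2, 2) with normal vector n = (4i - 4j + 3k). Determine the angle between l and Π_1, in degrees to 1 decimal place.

74.9

Π_1: n·r = n·P gives 4x - 4y + 3z = 10.
sin θ = |n·v| / (|n||v|) = |-29| / (√41 · √22) = 0.96559.
θ ≈ 74.9°.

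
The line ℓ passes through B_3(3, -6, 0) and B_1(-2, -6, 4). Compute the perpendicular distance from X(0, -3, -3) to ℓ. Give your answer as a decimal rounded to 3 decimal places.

5.175

A direction vector for ℓ is B_1 − B_3 = (-5, 0, 4).
Taking (3, -6, 0) on ℓ with direction v = (-5, 0, 4): w = X − (3, -6, 0) = (-3, 3, -3), and w × v = (12, 27, 15).
Distance = |w × v| / |v| = √1098 / √41 ≈ 5.175.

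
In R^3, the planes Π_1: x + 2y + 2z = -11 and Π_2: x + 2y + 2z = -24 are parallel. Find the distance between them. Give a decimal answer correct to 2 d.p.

Same normal n = (1, 2, 2) with |n| = √9; distance = |-11 − (-24)| / |n| = 13/√9 ≈ 4.33.

4.33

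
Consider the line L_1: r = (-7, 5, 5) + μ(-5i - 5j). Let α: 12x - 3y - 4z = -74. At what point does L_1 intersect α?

Substitute r = (-7, 5, 5) + t(-5, -5, 0) into the plane: -119 + (-45)t = -74, so t = -1.
Intersection: (-7, 5, 5) + (-1)·(-5, -5, 0) = (-2, 10, 5).

(-2, 10, 5)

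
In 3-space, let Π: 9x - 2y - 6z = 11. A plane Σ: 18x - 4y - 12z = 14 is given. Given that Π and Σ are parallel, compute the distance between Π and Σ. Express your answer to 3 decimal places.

Rescale Σ by 1/2: 9x - 2y - 6z = 7. Then distance = |11 − 7| / √121 ≈ 0.364.

0.364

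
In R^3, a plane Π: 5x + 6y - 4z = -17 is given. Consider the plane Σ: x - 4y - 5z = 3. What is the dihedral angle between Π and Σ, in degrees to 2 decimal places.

88.99

cos θ = |n₁·n₂| / (|n₁||n₂|) = |1| / (√77 · √42).
θ = arccos(0.01758) ≈ 88.99°.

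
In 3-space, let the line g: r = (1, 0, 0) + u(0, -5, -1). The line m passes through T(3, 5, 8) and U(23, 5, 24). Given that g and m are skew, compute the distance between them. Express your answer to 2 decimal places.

4.17

A direction vector for m is U − T = (20, 0, 16).
Common perpendicular direction n = (0, -5, -1) × (20, 0, 16) = (-80, -20, 100).
With w = (3, 5, 8) − (1, 0, 0) = (2, 5, 8), w · n = 540.
Distance = |w · n| / |n| = |540| / √16800 ≈ 4.17.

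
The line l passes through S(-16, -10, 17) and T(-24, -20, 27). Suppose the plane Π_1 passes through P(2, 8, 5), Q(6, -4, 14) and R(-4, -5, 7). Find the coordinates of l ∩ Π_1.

(-4, 5, 2)

A direction vector for l is T − S = (-8, -10, 10).
PQ = (4, -12, 9), PR = (-6, -13, 2); a normal to Π_1 is PQ × PR = (93, -62, -124).
Using P: Π_1 has equation 93x - 62y - 124z = -930.
Substitute r = (-16, -10, 17) + t(-8, -10, 10) into the plane: -2976 + (-1364)t = -930, so t = -3/2.
Intersection: (-16, -10, 17) + (-3/2)·(-8, -10, 10) = (-4, 5, 2).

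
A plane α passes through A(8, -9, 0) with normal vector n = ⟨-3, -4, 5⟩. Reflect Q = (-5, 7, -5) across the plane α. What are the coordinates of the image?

α: n·r = n·A gives -3x - 4y + 5z = 12.
λ = (n·Q − d)/|n|² = (-38 − 12)/50 = -1.
Reflection = Q − 2λn = (-5, 7, -5) − (-2)·(-3, -4, 5) = (-11, -1, 5).

(-11, -1, 5)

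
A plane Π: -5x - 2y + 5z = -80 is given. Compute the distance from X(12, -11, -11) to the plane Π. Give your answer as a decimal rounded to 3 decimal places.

1.769

n·X − d = (-5)·(12) + (-2)·(-11) + (5)·(-11) − (-80) = -13; |n| = √54.
Distance = |-13| / √54 = 13/√54 ≈ 1.769.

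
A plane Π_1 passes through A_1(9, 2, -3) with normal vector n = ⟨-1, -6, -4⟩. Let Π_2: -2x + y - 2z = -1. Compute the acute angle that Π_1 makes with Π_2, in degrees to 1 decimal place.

79.4

Π_1: n·r = n·A_1 gives -x - 6y - 4z = -9.
cos θ = |n₁·n₂| / (|n₁||n₂|) = |4| / (√53 · √9).
θ = arccos(0.18315) ≈ 79.4°.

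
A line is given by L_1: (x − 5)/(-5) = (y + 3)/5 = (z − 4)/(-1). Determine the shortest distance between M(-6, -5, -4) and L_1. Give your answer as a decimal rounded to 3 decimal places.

11.572

L_1 has direction (-5, 5, -1) through (5, -3, 4).
Taking (5, -3, 4) on L_1 with direction v = (-5, 5, -1): w = M − (5, -3, 4) = (-11, -2, -8), and w × v = (42, 29, -65).
Distance = |w × v| / |v| = √6830 / √51 ≈ 11.572.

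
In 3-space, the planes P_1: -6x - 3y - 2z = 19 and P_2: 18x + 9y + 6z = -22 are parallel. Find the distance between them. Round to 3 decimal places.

Rescale P_2 by 1/(-3): -6x - 3y - 2z = 22/3. Then distance = |19 − (22/3)| / √49 ≈ 1.667.

1.667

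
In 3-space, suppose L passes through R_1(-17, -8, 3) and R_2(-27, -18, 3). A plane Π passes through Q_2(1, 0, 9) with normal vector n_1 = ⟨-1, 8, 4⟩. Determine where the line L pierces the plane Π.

(-7, 2, 3)

A direction vector for L is R_2 − R_1 = (-10, -10, 0).
Π: n_1·r = n_1·Q_2 gives -x + 8y + 4z = 35.
Substitute r = (-17, -8, 3) + t(-10, -10, 0) into the plane: -35 + (-70)t = 35, so t = -1.
Intersection: (-17, -8, 3) + (-1)·(-10, -10, 0) = (-7, 2, 3).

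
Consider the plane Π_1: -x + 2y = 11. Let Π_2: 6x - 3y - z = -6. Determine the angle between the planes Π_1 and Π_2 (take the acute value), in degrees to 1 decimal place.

37.7

cos θ = |n₁·n₂| / (|n₁||n₂|) = |-12| / (√5 · √46).
θ = arccos(0.79126) ≈ 37.7°.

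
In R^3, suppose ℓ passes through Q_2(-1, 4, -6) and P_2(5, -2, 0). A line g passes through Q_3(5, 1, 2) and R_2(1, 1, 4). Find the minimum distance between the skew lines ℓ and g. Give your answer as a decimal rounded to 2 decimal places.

A direction vector for ℓ is P_2 − Q_2 = (6, -6, 6).
A direction vector for g is R_2 − Q_3 = (-4, 0, 2).
Common perpendicular direction n = (6, -6, 6) × (-4, 0, 2) = (-12, -36, -24).
With w = (5, 1, 2) − (-1, 4, -6) = (6, -3, 8), w · n = -156.
Distance = |w · n| / |n| = |-156| / √2016 ≈ 3.47.

3.47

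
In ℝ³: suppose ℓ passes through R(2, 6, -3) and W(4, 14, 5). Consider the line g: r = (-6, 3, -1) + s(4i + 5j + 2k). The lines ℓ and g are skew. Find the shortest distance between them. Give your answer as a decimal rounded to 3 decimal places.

A direction vector for ℓ is W − R = (2, 8, 8).
Common perpendicular direction n = (2, 8, 8) × (4, 5, 2) = (-24, 28, -22).
With w = (-6, 3, -1) − (2, 6, -3) = (-8, -3, 2), w · n = 64.
Distance = |w · n| / |n| = |64| / √1844 ≈ 1.490.

1.490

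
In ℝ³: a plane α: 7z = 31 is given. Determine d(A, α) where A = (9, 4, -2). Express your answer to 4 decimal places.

6.4286

n·A − d = (0)·(9) + (0)·(4) + (7)·(-2) − 31 = -45; |n| = √49.
Distance = |-45| / √49 = 45/√49 ≈ 6.4286.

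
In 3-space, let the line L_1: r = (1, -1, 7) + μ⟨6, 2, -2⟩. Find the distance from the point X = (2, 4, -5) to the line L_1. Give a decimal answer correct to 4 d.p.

11.5601

Taking (1, -1, 7) on L_1 with direction v = (6, 2, -2): w = X − (1, -1, 7) = (1, 5, -12), and w × v = (14, -70, -28).
Distance = |w × v| / |v| = √5880 / √44 ≈ 11.5601.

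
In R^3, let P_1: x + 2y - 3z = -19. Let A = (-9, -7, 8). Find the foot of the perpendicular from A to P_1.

Foot = A − λn with λ = (n·A − d)/|n|² = (-47 − (-19))/14 = -2.
Foot = (-9, -7, 8) − (-2)·(1, 2, -3) = (-7, -3, 2).

(-7, -3, 2)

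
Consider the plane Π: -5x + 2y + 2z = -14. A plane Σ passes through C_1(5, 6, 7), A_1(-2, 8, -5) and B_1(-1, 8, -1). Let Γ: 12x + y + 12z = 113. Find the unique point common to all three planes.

C_1A_1 = (-7, 2, -12), C_1B_1 = (-6, 2, -8); a normal to Σ is C_1A_1 × C_1B_1 = (8, 16, -2).
Using C_1: Σ has equation 8x + 16y - 2z = 122.
Solving the 3×3 linear system -5x + 2y + 2z = -14, 8x + 16y - 2z = 122, 12x + y + 12z = 113 (e.g. by elimination or Cramer's rule, determinant = -1578) gives (6, 5, 3).

(6, 5, 3)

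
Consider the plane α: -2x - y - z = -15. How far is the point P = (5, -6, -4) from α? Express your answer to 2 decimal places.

6.12

n·P − d = (-2)·(5) + (-1)·(-6) + (-1)·(-4) − (-15) = 15; |n| = √6.
Distance = |15| / √6 = 15/√6 ≈ 6.12.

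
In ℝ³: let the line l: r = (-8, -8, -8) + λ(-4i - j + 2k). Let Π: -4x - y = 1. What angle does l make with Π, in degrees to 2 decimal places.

64.12

sin θ = |n·v| / (|n||v|) = |17| / (√17 · √21) = 0.89974.
θ ≈ 64.12°.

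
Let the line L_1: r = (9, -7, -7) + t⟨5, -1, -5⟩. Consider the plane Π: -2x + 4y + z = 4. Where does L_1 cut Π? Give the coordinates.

Substitute r = (9, -7, -7) + t(5, -1, -5) into the plane: -53 + (-19)t = 4, so t = -3.
Intersection: (9, -7, -7) + (-3)·(5, -1, -5) = (-6, -4, 8).

(-6, -4, 8)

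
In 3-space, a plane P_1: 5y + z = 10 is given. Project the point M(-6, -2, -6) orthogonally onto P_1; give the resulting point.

(-6, 3, -5)

Foot = M − λn with λ = (n·M − d)/|n|² = (-16 − 10)/26 = -1.
Foot = (-6, -2, -6) − (-1)·(0, 5, 1) = (-6, 3, -5).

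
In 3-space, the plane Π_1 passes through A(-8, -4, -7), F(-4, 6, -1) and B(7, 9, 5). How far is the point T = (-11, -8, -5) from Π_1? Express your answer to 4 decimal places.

AF = (4, 10, 6), AB = (15, 13, 12); a normal to Π_1 is AF × AB = (42, 42, -98).
Using A: Π_1 has equation 42x + 42y - 98z = 182.
n·T − d = (42)·(-11) + (42)·(-8) + (-98)·(-5) − 182 = -490; |n| = √13132.
Distance = |-490| / √13132 = 490/√13132 ≈ 4.2759.

4.2759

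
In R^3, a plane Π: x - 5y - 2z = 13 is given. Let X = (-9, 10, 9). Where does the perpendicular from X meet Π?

(-6, -5, 3)

Foot = X − λn with λ = (n·X − d)/|n|² = (-77 − 13)/30 = -3.
Foot = (-9, 10, 9) − (-3)·(1, -5, -2) = (-6, -5, 3).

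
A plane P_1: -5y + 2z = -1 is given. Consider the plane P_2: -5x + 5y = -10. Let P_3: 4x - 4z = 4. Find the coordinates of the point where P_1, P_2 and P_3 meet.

(3, 1, 2)

Solving the 3×3 linear system -5y + 2z = -1, -5x + 5y = -10, 4x - 4z = 4 (e.g. by elimination or Cramer's rule, determinant = 60) gives (3, 1, 2).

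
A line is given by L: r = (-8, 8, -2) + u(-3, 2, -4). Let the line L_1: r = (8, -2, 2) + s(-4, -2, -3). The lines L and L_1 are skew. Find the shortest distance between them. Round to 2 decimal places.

Common perpendicular direction n = (-3, 2, -4) × (-4, -2, -3) = (-14, 7, 14).
With w = (8, -2, 2) − (-8, 8, -2) = (16, -10, 4), w · n = -238.
Distance = |w · n| / |n| = |-238| / √441 ≈ 11.33.

11.33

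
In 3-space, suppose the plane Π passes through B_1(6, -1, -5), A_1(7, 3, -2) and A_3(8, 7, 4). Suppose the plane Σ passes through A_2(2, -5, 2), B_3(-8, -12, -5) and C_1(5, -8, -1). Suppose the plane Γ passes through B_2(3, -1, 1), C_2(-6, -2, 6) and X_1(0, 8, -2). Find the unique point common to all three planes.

B_1A_1 = (1, 4, 3), B_1A_3 = (2, 8, 9); a normal to Π is B_1A_1 × B_1A_3 = (12, -3, 0).
Using B_1: Π has equation 12x - 3y = 75.
A_2B_3 = (-10, -7, -7), A_2C_1 = (3, -3, -3); a normal to Σ is A_2B_3 × A_2C_1 = (0, -51, 51).
Using A_2: Σ has equation -51y + 51z = 357.
B_2C_2 = (-9, -1, 5), B_2X_1 = (-3, 9, -3); a normal to Γ is B_2C_2 × B_2X_1 = (-42, -42, -84).
Using B_2: Γ has equation -42x - 42y - 84z = -168.
Solving the 3×3 linear system 12x - 3y = 75, -51y + 51z = 357, -42x - 42y - 84z = -168 (e.g. by elimination or Cramer's rule, determinant = 83538) gives (5, -5, 2).

(5, -5, 2)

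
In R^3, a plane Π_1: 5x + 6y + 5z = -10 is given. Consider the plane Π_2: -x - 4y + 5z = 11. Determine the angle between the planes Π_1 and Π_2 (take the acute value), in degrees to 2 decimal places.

86.18

cos θ = |n₁·n₂| / (|n₁||n₂|) = |-4| / (√86 · √42).
θ = arccos(0.06656) ≈ 86.18°.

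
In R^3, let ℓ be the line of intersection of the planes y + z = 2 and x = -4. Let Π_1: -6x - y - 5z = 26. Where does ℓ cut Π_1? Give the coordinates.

Direction of ℓ: (0, 1, 1) × (1, 0, 0) = (0, 1, -1).
A point on ℓ: solving the two plane equations with y = 6 gives (-4, 6, -4).
Substitute r = (-4, 6, -4) + t(0, 1, -1) into the plane: 38 + 4t = 26, so t = -3.
Intersection: (-4, 6, -4) + (-3)·(0, 1, -1) = (-4, 3, -1).

(-4, 3, -1)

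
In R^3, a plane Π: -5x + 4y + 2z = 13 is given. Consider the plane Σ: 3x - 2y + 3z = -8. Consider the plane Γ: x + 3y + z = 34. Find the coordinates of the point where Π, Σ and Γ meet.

Solving the 3×3 linear system -5x + 4y + 2z = 13, 3x - 2y + 3z = -8, x + 3y + z = 34 (e.g. by elimination or Cramer's rule, determinant = 77) gives (5, 10, -1).

(5, 10, -1)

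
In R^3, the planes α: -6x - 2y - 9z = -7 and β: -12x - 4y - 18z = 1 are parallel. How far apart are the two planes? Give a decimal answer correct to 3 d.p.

0.682

Rescale β by 1/2: -6x - 2y - 9z = 1/2. Then distance = |-7 − (1/2)| / √121 ≈ 0.682.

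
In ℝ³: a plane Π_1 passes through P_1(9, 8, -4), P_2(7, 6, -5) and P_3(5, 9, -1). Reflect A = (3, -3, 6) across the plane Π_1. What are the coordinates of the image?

(-5, 13, -10)

P_1P_2 = (-2, -2, -1), P_1P_3 = (-4, 1, 3); a normal to Π_1 is P_1P_2 × P_1P_3 = (-5, 10, -10).
Using P_1: Π_1 has equation -5x + 10y - 10z = 75.
λ = (n·A − d)/|n|² = (-105 − 75)/225 = -4/5.
Reflection = A − 2λn = (3, -3, 6) − (-8/5)·(-5, 10, -10) = (-5, 13, -10).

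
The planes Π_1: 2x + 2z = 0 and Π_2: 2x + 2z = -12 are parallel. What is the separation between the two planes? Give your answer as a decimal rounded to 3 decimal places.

Same normal n = (2, 0, 2) with |n| = √8; distance = |0 − (-12)| / |n| = 12/√8 ≈ 4.243.

4.243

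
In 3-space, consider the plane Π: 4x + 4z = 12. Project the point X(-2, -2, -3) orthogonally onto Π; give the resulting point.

(2, -2, 1)

Foot = X − λn with λ = (n·X − d)/|n|² = (-20 − 12)/32 = -1.
Foot = (-2, -2, -3) − (-1)·(4, 0, 4) = (2, -2, 1).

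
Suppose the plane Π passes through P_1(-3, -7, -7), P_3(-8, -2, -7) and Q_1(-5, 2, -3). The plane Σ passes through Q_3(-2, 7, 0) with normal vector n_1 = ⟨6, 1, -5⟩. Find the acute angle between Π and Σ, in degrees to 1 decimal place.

P_1P_3 = (-5, 5, 0), P_1Q_1 = (-2, 9, 4); a normal to Π is P_1P_3 × P_1Q_1 = (20, 20, -35).
Using P_1: Π has equation 20x + 20y - 35z = 45.
Σ: n_1·r = n_1·Q_3 gives 6x + y - 5z = -5.
cos θ = |n₁·n₂| / (|n₁||n₂|) = |315| / (√2025 · √62).
θ = arccos(0.88900) ≈ 27.3°.

27.3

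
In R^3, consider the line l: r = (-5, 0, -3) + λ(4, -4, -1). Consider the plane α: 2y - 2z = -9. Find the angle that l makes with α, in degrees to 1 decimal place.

sin θ = |n·v| / (|n||v|) = |-6| / (√8 · √33) = 0.36927.
θ ≈ 21.7°.

21.7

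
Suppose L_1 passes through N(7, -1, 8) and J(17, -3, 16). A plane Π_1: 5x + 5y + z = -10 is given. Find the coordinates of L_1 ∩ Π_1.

(-3, 1, 0)

A direction vector for L_1 is J − N = (10, -2, 8).
Substitute r = (7, -1, 8) + t(10, -2, 8) into the plane: 38 + 48t = -10, so t = -1.
Intersection: (7, -1, 8) + (-1)·(10, -2, 8) = (-3, 1, 0).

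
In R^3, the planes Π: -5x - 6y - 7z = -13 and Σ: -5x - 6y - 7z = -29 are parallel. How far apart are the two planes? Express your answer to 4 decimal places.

1.5255

Same normal n = (-5, -6, -7) with |n| = √110; distance = |-13 − (-29)| / |n| = 16/√110 ≈ 1.5255.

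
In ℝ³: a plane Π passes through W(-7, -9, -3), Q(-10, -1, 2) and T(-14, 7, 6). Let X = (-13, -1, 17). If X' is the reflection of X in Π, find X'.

(-1, 11, 5)

WQ = (-3, 8, 5), WT = (-7, 16, 9); a normal to Π is WQ × WT = (-8, -8, 8).
Using W: Π has equation -8x - 8y + 8z = 104.
λ = (n·X − d)/|n|² = (248 − 104)/192 = 3/4.
Reflection = X − 2λn = (-13, -1, 17) − (3/2)·(-8, -8, 8) = (-1, 11, 5).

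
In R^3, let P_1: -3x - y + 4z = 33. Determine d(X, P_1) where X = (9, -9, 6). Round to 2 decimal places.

n·X − d = (-3)·(9) + (-1)·(-9) + (4)·(6) − 33 = -27; |n| = √26.
Distance = |-27| / √26 = 27/√26 ≈ 5.30.

5.30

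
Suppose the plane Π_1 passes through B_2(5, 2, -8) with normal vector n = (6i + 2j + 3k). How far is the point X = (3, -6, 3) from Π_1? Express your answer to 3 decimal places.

0.714

Π_1: n·r = n·B_2 gives 6x + 2y + 3z = 10.
n·X − d = (6)·(3) + (2)·(-6) + (3)·(3) − 10 = 5; |n| = √49.
Distance = |5| / √49 = 5/√49 ≈ 0.714.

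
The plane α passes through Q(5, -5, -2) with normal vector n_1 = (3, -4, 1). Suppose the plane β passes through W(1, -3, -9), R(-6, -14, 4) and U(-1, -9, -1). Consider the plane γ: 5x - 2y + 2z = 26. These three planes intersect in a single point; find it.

(4, -6, -3)

α: n_1·r = n_1·Q gives 3x - 4y + z = 33.
WR = (-7, -11, 13), WU = (-2, -6, 8); a normal to β is WR × WU = (-10, 30, 20).
Using W: β has equation -10x + 30y + 20z = -280.
Solving the 3×3 linear system 3x - 4y + z = 33, -10x + 30y + 20z = -280, 5x - 2y + 2z = 26 (e.g. by elimination or Cramer's rule, determinant = -310) gives (4, -6, -3).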